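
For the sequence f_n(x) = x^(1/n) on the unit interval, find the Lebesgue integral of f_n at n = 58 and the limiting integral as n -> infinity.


At n = 58: f_58(x) = x^(1/58).
Step 1: integral(x^(1/58), 0, 1) = [x^(1/58+1) / (1/58+1)] from 0 to 1
     = 1 / (1/58 + 1) = 1 / ((58+1)/58) = 58/(58+1)
     = 58/59 = 0.983051
Step 2: As n -> infinity, f_n(x) = x^(1/n) -> 1 for x in (0,1], and f_n is increasing in n.
By MCT, lim_n integral(f_n) = integral(lim_n f_n) = integral(1, 0, 1) = 1.
Step 3: Verify convergence: 58/59 = 0.983051 -> 1


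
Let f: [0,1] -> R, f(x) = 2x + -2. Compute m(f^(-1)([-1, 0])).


f^(-1)([-1, 0]) = {x : -1 <= 2x + -2 <= 0}
Solving: (-1 - -2)/2 <= x <= (0 - -2)/2
= [0.5, 1]
Intersecting with [0,1]: [0.5, 1]
Measure = 1 - 0.5 = 0.5


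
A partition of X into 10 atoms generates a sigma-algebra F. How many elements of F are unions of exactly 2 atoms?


Each element of F is a union of some subset of the 10 atoms.
Elements that are unions of exactly 2 atoms correspond to 2-element subsets of the 10 atoms.
Count = C(10, 2) = 10! / (2! * 8!) = 45.


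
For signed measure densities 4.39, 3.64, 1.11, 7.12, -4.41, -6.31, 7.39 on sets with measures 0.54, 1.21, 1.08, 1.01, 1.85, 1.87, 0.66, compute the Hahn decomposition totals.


Step 1: Compute signed measure on each set:
  Set 1: 4.39 * 0.54 = 2.3706
  Set 2: 3.64 * 1.21 = 4.4044
  Set 3: 1.11 * 1.08 = 1.1988
  Set 4: 7.12 * 1.01 = 7.1912
  Set 5: -4.41 * 1.85 = -8.1585
  Set 6: -6.31 * 1.87 = -11.7997
  Set 7: 7.39 * 0.66 = 4.8774
Step 2: Total signed measure = (2.3706) + (4.4044) + (1.1988) + (7.1912) + (-8.1585) + (-11.7997) + (4.8774)
     = 0.0842
Step 3: Positive part mu+(X) = sum of positive contributions = 20.0424
Step 4: Negative part mu-(X) = |sum of negative contributions| = 19.9582


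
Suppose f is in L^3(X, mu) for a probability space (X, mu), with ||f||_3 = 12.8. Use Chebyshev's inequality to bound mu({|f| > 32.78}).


Chebyshev/Markov inequality: mu(|f| > eps) <= (||f||_p / eps)^p
Step 1: ||f||_3 / eps = 12.8 / 32.78 = 0.390482
Step 2: Raise to power p = 3:
  (0.390482)^3 = 0.059539
Step 3: Therefore mu(|f| > 32.78) <= 0.059539


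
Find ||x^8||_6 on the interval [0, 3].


Step 1: ||f||_6 = (integral_0^3 |x^8|^6 dx)^(1/6)
     = (integral_0^3 x^48 dx)^(1/6)
Step 2: integral_0^3 x^48 dx = [x^49/(49)] from 0 to 3 = 3^49/49
     = 239299329230617529590083/49 = 4.883660e+21
Step 3: ||f||_6 = (4.883660e+21)^(1/6) = 4118.991542


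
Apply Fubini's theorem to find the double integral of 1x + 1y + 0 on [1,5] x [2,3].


By Fubini, integrate in x first, then y.
Step 1: Fix y, integrate over x in [1,5]:
  integral(1x + 1y + 0, x=1..5)
  = 1*(5^2 - 1^2)/2 + (1y + 0)*(5 - 1)
  = 12 + (1y + 0)*4
  = 12 + 4y + 0
  = 12 + 4y
Step 2: Integrate over y in [2,3]:
  integral(12 + 4y, y=2..3)
  = 12*1 + 4*(3^2 - 2^2)/2
  = 12 + 10
  = 22


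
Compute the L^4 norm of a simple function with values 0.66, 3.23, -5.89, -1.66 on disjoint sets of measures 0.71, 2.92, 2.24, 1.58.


Step 1: Compute |f_i|^4 for each value:
  |0.66|^4 = 0.189747
  |3.23|^4 = 108.845402
  |-5.89|^4 = 1203.541802
  |-1.66|^4 = 7.593331
Step 2: Multiply by measures and sum:
  0.189747 * 0.71 = 0.134721
  108.845402 * 2.92 = 317.828575
  1203.541802 * 2.24 = 2695.933637
  7.593331 * 1.58 = 11.997464
Sum = 0.134721 + 317.828575 + 2695.933637 + 11.997464 = 3025.894397
Step 3: Take the p-th root:
||f||_4 = (3025.894397)^(1/4) = 7.416747


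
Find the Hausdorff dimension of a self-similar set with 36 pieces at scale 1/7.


For a self-similar set with N copies scaled by 1/r:
dim_H = log(N)/log(r) = log(36)/log(7)
= 3.583519/1.94591
= 1.841564


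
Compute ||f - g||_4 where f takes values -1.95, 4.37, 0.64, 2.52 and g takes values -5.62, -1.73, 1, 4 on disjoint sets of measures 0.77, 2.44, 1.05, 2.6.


Step 1: Compute differences f_i - g_i:
  -1.95 - -5.62 = 3.67
  4.37 - -1.73 = 6.1
  0.64 - 1 = -0.36
  2.52 - 4 = -1.48
Step 2: Compute |diff|^4 * measure for each set:
  |3.67|^4 * 0.77 = 181.411267 * 0.77 = 139.686676
  |6.1|^4 * 2.44 = 1384.5841 * 2.44 = 3378.385204
  |-0.36|^4 * 1.05 = 0.016796 * 1.05 = 0.017636
  |-1.48|^4 * 2.6 = 4.797852 * 2.6 = 12.474416
Step 3: Sum = 3530.563931
Step 4: ||f-g||_4 = (3530.563931)^(1/4) = 7.708343


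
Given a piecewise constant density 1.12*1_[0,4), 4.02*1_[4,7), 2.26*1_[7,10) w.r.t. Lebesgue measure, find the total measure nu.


Integrate each piece of the Radon-Nikodym derivative:
Step 1: integral_0^4 1.12 dx = 1.12*(4-0) = 1.12*4 = 4.48
Step 2: integral_4^7 4.02 dx = 4.02*(7-4) = 4.02*3 = 12.06
Step 3: integral_7^10 2.26 dx = 2.26*(10-7) = 2.26*3 = 6.78
Total: 4.48 + 12.06 + 6.78 = 23.32


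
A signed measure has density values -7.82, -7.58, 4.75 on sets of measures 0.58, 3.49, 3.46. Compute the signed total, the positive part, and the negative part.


Step 1: Compute signed measure on each set:
  Set 1: -7.82 * 0.58 = -4.5356
  Set 2: -7.58 * 3.49 = -26.4542
  Set 3: 4.75 * 3.46 = 16.435
Step 2: Total signed measure = (-4.5356) + (-26.4542) + (16.435)
     = -14.5548
Step 3: Positive part mu+(X) = sum of positive contributions = 16.435
Step 4: Negative part mu-(X) = |sum of negative contributions| = 30.9898


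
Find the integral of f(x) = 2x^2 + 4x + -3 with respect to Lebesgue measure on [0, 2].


The Lebesgue integral of a Riemann-integrable function agrees with the Riemann integral.
Antiderivative F(x) = (2/3)x^3 + (4/2)x^2 + -3x
F(2) = (2/3)*2^3 + (4/2)*2^2 + -3*2
     = (2/3)*8 + (4/2)*4 + -3*2
     = 5.333333 + 8 + -6
     = 7.333333
F(0) = 0.0
Integral = F(2) - F(0) = 7.333333 - 0.0 = 7.333333


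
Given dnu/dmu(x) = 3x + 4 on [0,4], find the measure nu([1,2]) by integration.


nu(A) = integral_A (dnu/dmu) dmu = integral_1^2 (3x + 4) dx
Step 1: Antiderivative F(x) = (3/2)x^2 + 4x
Step 2: F(2) = (3/2)*2^2 + 4*2 = 6 + 8 = 14
Step 3: F(1) = (3/2)*1^2 + 4*1 = 1.5 + 4 = 5.5
Step 4: nu([1,2]) = F(2) - F(1) = 14 - 5.5 = 8.5


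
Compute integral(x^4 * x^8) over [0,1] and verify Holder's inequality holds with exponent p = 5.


Step 1: Exact integral of f*g = integral(x^12, 0, 1) = 1/13
     = 0.076923
Step 2: Holder bound with p=5, q=1.25:
  ||f||_p = (integral x^20 dx)^(1/5) = (1/21)^(1/5) = 0.543946
  ||g||_q = (integral x^10 dx)^(1/1.25) = (1/11)^(1/1.25) = 0.146854
Step 3: Holder bound = ||f||_p * ||g||_q = 0.543946 * 0.146854 = 0.079881
Verification: 0.076923 <= 0.079881 (Holder holds)


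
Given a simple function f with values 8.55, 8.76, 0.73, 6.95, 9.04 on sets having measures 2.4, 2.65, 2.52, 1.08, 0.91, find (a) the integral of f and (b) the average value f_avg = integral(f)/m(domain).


Step 1: Integral = sum(value_i * measure_i)
= 8.55*2.4 + 8.76*2.65 + 0.73*2.52 + 6.95*1.08 + 9.04*0.91
= 20.52 + 23.214 + 1.8396 + 7.506 + 8.2264
= 61.306
Step 2: Total measure of domain = 2.4 + 2.65 + 2.52 + 1.08 + 0.91 = 9.56
Step 3: Average value = 61.306 / 9.56 = 6.412762


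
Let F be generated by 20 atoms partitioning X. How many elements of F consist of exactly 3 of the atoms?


Each element of F is a union of some subset of the 20 atoms.
Elements that are unions of exactly 3 atoms correspond to 3-element subsets of the 20 atoms.
Count = C(20, 3) = 20! / (3! * 17!) = 1140.


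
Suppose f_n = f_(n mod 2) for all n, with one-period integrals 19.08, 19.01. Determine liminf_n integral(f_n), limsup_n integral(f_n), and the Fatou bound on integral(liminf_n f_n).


The sequence (integral(f_n)) is periodic with period 2, repeating the values 19.08, 19.01 indefinitely.
Step 1: For a periodic sequence, every tail (a_m, a_(m+1), ...) contains all 2 period values infinitely often.
Step 2: Hence inf of every tail = min of the period values = min(19.08, 19.01) = 19.01.
        liminf_n integral(f_n) = sup over m of (inf of tail from m) = 19.01.
Step 3: Similarly sup of every tail = max of the period values = 19.08.
        limsup_n integral(f_n) = 19.08.
Step 4: Fatou's lemma: integral(liminf_n f_n) <= liminf_n integral(f_n) = 19.01.
        So the integral of the pointwise liminf is at most 19.01.


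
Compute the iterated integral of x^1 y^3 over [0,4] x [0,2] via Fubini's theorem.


By Fubini's theorem, the double integral factors as a product of single integrals:
Step 1: integral_0^4 x^1 dx = [x^2/2] from 0 to 4
     = 4^2/2 = 8
Step 2: integral_0^2 y^3 dy = [y^4/4] from 0 to 2
     = 2^4/4 = 4
Step 3: Double integral = 8 * 4 = 32


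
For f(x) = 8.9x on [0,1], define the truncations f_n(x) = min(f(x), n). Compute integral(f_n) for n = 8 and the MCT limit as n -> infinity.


f(x) = 8.9x on [0,1]; f_n(x) = min(8.9x, n). At n = 8:
Step 1: f(x) reaches 8 at x = 8/8.9 = 0.898876
Step 2: integral(f_8) = integral(8.9x, 0, 0.898876) + integral(8, 0.898876, 1)
       = 8.9*0.898876^2/2 + 8*(1 - 0.898876)
       = 3.595506 + 0.808989
       = 4.404494
Step 3: As n -> infinity, f_n increases to f, so by MCT integral(f_n) -> integral(f) = 8.9/2 = 4.45.
Convergence: integral(f_8) = 4.404494 -> 4.45 as n -> infinity


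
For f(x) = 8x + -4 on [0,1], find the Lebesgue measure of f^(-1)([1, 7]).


f^(-1)([1, 7]) = {x : 1 <= 8x + -4 <= 7}
Solving: (1 - -4)/8 <= x <= (7 - -4)/8
= [0.625, 1.375]
Intersecting with [0,1]: [0.625, 1]
Measure = 1 - 0.625 = 0.375


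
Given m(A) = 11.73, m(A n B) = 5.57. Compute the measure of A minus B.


m(A \ B) = m(A) - m(A n B)
= 11.73 - 5.57
= 6.16


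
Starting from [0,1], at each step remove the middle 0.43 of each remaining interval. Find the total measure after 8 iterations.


Step 1: At each step, fraction remaining = 1 - 0.43 = 0.57
Step 2: After 8 steps, measure = (0.57)^8
Result = 0.011143


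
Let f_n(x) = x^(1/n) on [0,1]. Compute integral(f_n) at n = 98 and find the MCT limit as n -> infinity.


At n = 98: f_98(x) = x^(1/98).
Step 1: integral(x^(1/98), 0, 1) = [x^(1/98+1) / (1/98+1)] from 0 to 1
     = 1 / (1/98 + 1) = 1 / ((98+1)/98) = 98/(98+1)
     = 98/99 = 0.989899
Step 2: As n -> infinity, f_n(x) = x^(1/n) -> 1 for x in (0,1], and f_n is increasing in n.
By MCT, lim_n integral(f_n) = integral(lim_n f_n) = integral(1, 0, 1) = 1.
Step 3: Verify convergence: 98/99 = 0.989899 -> 1


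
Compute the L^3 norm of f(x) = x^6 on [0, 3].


Step 1: ||f||_3 = (integral_0^3 |x^6|^3 dx)^(1/3)
     = (integral_0^3 x^18 dx)^(1/3)
Step 2: integral_0^3 x^18 dx = [x^19/(19)] from 0 to 3 = 3^19/19
     = 1162261467/19 = 6.117166e+07
Step 3: ||f||_3 = (6.117166e+07)^(1/3) = 394.018621


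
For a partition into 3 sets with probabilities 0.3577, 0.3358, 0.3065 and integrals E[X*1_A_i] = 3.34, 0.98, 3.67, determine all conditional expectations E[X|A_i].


For each cell A_i: E[X|A_i] = E[X*1_A_i] / P(A_i)
Step 1: E[X|A_1] = 3.34 / 0.3577 = 9.337434
Step 2: E[X|A_2] = 0.98 / 0.3358 = 2.918404
Step 3: E[X|A_3] = 3.67 / 0.3065 = 11.973899
Verification: E[X] = sum E[X*1_A_i] = 3.34 + 0.98 + 3.67 = 7.99


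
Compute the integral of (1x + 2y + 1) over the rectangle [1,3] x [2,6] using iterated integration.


By Fubini, integrate in x first, then y.
Step 1: Fix y, integrate over x in [1,3]:
  integral(1x + 2y + 1, x=1..3)
  = 1*(3^2 - 1^2)/2 + (2y + 1)*(3 - 1)
  = 4 + (2y + 1)*2
  = 4 + 4y + 2
  = 6 + 4y
Step 2: Integrate over y in [2,6]:
  integral(6 + 4y, y=2..6)
  = 6*4 + 4*(6^2 - 2^2)/2
  = 24 + 64
  = 88


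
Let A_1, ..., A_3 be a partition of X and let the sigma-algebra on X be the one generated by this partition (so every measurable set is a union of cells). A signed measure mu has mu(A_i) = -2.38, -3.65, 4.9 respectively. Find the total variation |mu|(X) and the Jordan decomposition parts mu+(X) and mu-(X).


Step 1: Every measurable set is a union of atoms (the cells / points), so a Hahn decomposition is
  obtained by grouping atoms by sign: P = union of atoms with mu > 0, N = union of the remaining atoms.
  Atoms in P (indices): 3;  atoms in N (indices): 1, 2
  Positive values: 4.9
  Negative values: -2.38, -3.65
Step 2: mu+(X) = mu(P) = sum of positive atom values = 4.9
Step 3: mu-(X) = -mu(N) = sum of |negative atom values| = 6.03
Step 4: |mu|(X) = mu+(X) + mu-(X) = 4.9 + 6.03 = 10.93


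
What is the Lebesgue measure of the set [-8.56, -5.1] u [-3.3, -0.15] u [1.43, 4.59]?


For pairwise disjoint intervals, m(union) = sum of lengths.
= (-5.1 - -8.56) + (-0.15 - -3.3) + (4.59 - 1.43)
= 3.46 + 3.15 + 3.16
= 9.77


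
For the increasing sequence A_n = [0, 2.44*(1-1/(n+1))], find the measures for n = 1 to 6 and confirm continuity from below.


By continuity of measure from below: if A_n increases to A, then m(A_n) -> m(A).
Here A = [0, 2.44], so m(A) = 2.44
Step 1: a_1 = 2.44*(1 - 1/2) = 1.22, m(A_1) = 1.22
Step 2: a_2 = 2.44*(1 - 1/3) = 1.6267, m(A_2) = 1.6267
Step 3: a_3 = 2.44*(1 - 1/4) = 1.83, m(A_3) = 1.83
Step 4: a_4 = 2.44*(1 - 1/5) = 1.952, m(A_4) = 1.952
Step 5: a_5 = 2.44*(1 - 1/6) = 2.0333, m(A_5) = 2.0333
Step 6: a_6 = 2.44*(1 - 1/7) = 2.0914, m(A_6) = 2.0914
Limit: m(A_n) -> m([0,2.44]) = 2.44


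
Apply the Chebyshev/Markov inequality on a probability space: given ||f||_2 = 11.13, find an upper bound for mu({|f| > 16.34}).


Chebyshev/Markov inequality: mu(|f| > eps) <= (||f||_p / eps)^p
Step 1: ||f||_2 / eps = 11.13 / 16.34 = 0.681151
Step 2: Raise to power p = 2:
  (0.681151)^2 = 0.463966
Step 3: Therefore mu(|f| > 16.34) <= 0.463966


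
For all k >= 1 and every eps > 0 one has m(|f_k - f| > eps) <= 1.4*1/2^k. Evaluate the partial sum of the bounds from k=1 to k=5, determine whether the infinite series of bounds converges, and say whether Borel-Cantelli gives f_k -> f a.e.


Step 1: List the terms 1.4*1/2^k for k = 1 to 5:
  k=1: 0.7
  k=2: 0.35
  k=3: 0.175
  k=4: 0.0875
  k=5: 0.04375
Step 2: Partial sum = 0.7 + 0.35 + 0.175 + 0.0875 + 0.04375
     = 1.35625
Step 3: The full series sum_(k>=1) 1.4*1/2^k converges (geometric series with ratio 1/2 < 1; a constant multiple of a convergent series converges).
Step 4: Fix eps > 0. Since sum_k m(|f_k - f| > eps) < infinity, the Borel-Cantelli lemma gives
        m(limsup_k {|f_k - f| > eps}) = 0, i.e. for a.e. x, |f_k(x) - f(x)| <= eps for all large k.
        Applying this with eps = 1/j for j = 1, 2, ... and intersecting the countably many full-measure sets,
        for a.e. x we get limsup_k |f_k(x) - f(x)| <= 1/j for every j, hence f_k -> f almost everywhere.
Conclusion: series converges; Borel-Cantelli yields f_k -> f a.e.


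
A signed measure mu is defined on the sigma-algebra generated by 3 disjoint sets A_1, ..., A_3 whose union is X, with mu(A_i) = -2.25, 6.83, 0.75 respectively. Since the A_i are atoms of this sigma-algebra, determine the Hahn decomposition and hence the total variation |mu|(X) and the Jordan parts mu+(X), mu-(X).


Step 1: Every measurable set is a union of atoms (the cells / points), so a Hahn decomposition is
  obtained by grouping atoms by sign: P = union of atoms with mu > 0, N = union of the remaining atoms.
  Atoms in P (indices): 2, 3;  atoms in N (indices): 1
  Positive values: 6.83, 0.75
  Negative values: -2.25
Step 2: mu+(X) = mu(P) = sum of positive atom values = 7.58
Step 3: mu-(X) = -mu(N) = sum of |negative atom values| = 2.25
Step 4: |mu|(X) = mu+(X) + mu-(X) = 7.58 + 2.25 = 9.83


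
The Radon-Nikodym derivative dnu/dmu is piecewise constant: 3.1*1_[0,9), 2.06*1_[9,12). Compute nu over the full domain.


Integrate each piece of the Radon-Nikodym derivative:
Step 1: integral_0^9 3.1 dx = 3.1*(9-0) = 3.1*9 = 27.9
Step 2: integral_9^12 2.06 dx = 2.06*(12-9) = 2.06*3 = 6.18
Total: 27.9 + 6.18 = 34.08


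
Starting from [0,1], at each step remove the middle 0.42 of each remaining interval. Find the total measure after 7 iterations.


Step 1: At each step, fraction remaining = 1 - 0.42 = 0.58
Step 2: After 7 steps, measure = (0.58)^7
Result = 0.02208


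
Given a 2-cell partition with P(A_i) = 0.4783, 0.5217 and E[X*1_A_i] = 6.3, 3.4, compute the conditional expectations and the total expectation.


For each cell A_i: E[X|A_i] = E[X*1_A_i] / P(A_i)
Step 1: E[X|A_1] = 6.3 / 0.4783 = 13.17165
Step 2: E[X|A_2] = 3.4 / 0.5217 = 6.517155
Verification: E[X] = sum E[X*1_A_i] = 6.3 + 3.4 = 9.7


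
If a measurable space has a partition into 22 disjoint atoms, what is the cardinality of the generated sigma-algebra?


Each element of the sigma-algebra is a union of some subset of the 22 atoms.
The number of such subsets is 2^22 = 4194304.


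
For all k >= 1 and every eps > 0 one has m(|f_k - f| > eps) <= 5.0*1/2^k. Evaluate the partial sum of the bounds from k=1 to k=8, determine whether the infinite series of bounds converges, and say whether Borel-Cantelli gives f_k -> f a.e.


Step 1: List the terms 5.0*1/2^k for k = 1 to 8:
  k=1: 2.5
  k=2: 1.25
  k=3: 0.625
  k=4: 0.3125
  k=5: 0.15625
  k=6: 0.078125
  k=7: 0.039062
  k=8: 0.019531
Step 2: Partial sum = 2.5 + 1.25 + 0.625 + 0.3125 + 0.15625 + 0.078125 + 0.039062 + 0.019531
     = 4.980469
Step 3: The full series sum_(k>=1) 5.0*1/2^k converges (geometric series with ratio 1/2 < 1; a constant multiple of a convergent series converges).
Step 4: Fix eps > 0. Since sum_k m(|f_k - f| > eps) < infinity, the Borel-Cantelli lemma gives
        m(limsup_k {|f_k - f| > eps}) = 0, i.e. for a.e. x, |f_k(x) - f(x)| <= eps for all large k.
        Applying this with eps = 1/j for j = 1, 2, ... and intersecting the countably many full-measure sets,
        for a.e. x we get limsup_k |f_k(x) - f(x)| <= 1/j for every j, hence f_k -> f almost everywhere.
Conclusion: series converges; Borel-Cantelli yields f_k -> f a.e.


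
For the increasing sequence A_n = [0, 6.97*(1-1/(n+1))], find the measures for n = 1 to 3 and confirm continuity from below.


By continuity of measure from below: if A_n increases to A, then m(A_n) -> m(A).
Here A = [0, 6.97], so m(A) = 6.97
Step 1: a_1 = 6.97*(1 - 1/2) = 3.485, m(A_1) = 3.485
Step 2: a_2 = 6.97*(1 - 1/3) = 4.6467, m(A_2) = 4.6467
Step 3: a_3 = 6.97*(1 - 1/4) = 5.2275, m(A_3) = 5.2275
Limit: m(A_n) -> m([0,6.97]) = 6.97


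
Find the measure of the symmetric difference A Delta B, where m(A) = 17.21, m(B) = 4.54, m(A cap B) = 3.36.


m(A Delta B) = m(A) + m(B) - 2*m(A n B)
= 17.21 + 4.54 - 2*3.36
= 17.21 + 4.54 - 6.72
= 15.03


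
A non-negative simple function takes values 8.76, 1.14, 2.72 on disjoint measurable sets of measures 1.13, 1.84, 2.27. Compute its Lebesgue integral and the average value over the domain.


Step 1: Integral = sum(value_i * measure_i)
= 8.76*1.13 + 1.14*1.84 + 2.72*2.27
= 9.8988 + 2.0976 + 6.1744
= 18.1708
Step 2: Total measure of domain = 1.13 + 1.84 + 2.27 = 5.24
Step 3: Average value = 18.1708 / 5.24 = 3.46771


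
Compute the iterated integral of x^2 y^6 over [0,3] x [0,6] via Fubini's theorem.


By Fubini's theorem, the double integral factors as a product of single integrals:
Step 1: integral_0^3 x^2 dx = [x^3/3] from 0 to 3
     = 3^3/3 = 9
Step 2: integral_0^6 y^6 dy = [y^7/7] from 0 to 6
     = 6^7/7 = 39990.857143
Step 3: Double integral = 9 * 39990.857143 = 359917.714286


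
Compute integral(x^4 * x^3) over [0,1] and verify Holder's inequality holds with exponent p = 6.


Step 1: Exact integral of f*g = integral(x^7, 0, 1) = 1/8
     = 0.125
Step 2: Holder bound with p=6, q=1.2:
  ||f||_p = (integral x^24 dx)^(1/6) = (1/25)^(1/6) = 0.584804
  ||g||_q = (integral x^3.6 dx)^(1/1.2) = (1/4.6)^(1/1.2) = 0.280351
Step 3: Holder bound = ||f||_p * ||g||_q = 0.584804 * 0.280351 = 0.16395
Verification: 0.125 <= 0.16395 (Holder holds)


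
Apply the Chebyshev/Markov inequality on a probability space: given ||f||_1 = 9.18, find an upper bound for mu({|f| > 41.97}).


Chebyshev/Markov inequality: mu(|f| > eps) <= (||f||_p / eps)^p
Step 1: ||f||_1 / eps = 9.18 / 41.97 = 0.218728
Step 2: Raise to power p = 1:
  (0.218728)^1 = 0.218728
Step 3: Therefore mu(|f| > 41.97) <= 0.218728


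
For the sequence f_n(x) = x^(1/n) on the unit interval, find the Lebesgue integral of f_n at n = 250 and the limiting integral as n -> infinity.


At n = 250: f_250(x) = x^(1/250).
Step 1: integral(x^(1/250), 0, 1) = [x^(1/250+1) / (1/250+1)] from 0 to 1
     = 1 / (1/250 + 1) = 1 / ((250+1)/250) = 250/(250+1)
     = 250/251 = 0.996016
Step 2: As n -> infinity, f_n(x) = x^(1/n) -> 1 for x in (0,1], and f_n is increasing in n.
By MCT, lim_n integral(f_n) = integral(lim_n f_n) = integral(1, 0, 1) = 1.
Step 3: Verify convergence: 250/251 = 0.996016 -> 1


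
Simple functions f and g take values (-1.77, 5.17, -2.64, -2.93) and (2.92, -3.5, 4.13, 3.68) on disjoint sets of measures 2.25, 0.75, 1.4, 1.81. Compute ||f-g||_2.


Step 1: Compute differences f_i - g_i:
  -1.77 - 2.92 = -4.69
  5.17 - -3.5 = 8.67
  -2.64 - 4.13 = -6.77
  -2.93 - 3.68 = -6.61
Step 2: Compute |diff|^2 * measure for each set:
  |-4.69|^2 * 2.25 = 21.9961 * 2.25 = 49.491225
  |8.67|^2 * 0.75 = 75.1689 * 0.75 = 56.376675
  |-6.77|^2 * 1.4 = 45.8329 * 1.4 = 64.16606
  |-6.61|^2 * 1.81 = 43.6921 * 1.81 = 79.082701
Step 3: Sum = 249.116661
Step 4: ||f-g||_2 = (249.116661)^(1/2) = 15.78343


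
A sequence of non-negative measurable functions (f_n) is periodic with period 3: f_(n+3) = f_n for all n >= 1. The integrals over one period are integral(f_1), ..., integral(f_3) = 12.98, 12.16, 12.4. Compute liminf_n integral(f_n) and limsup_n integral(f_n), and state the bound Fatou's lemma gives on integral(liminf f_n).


The sequence (integral(f_n)) is periodic with period 3, repeating the values 12.98, 12.16, 12.4 indefinitely.
Step 1: For a periodic sequence, every tail (a_m, a_(m+1), ...) contains all 3 period values infinitely often.
Step 2: Hence inf of every tail = min of the period values = min(12.98, 12.16, 12.4) = 12.16.
        liminf_n integral(f_n) = sup over m of (inf of tail from m) = 12.16.
Step 3: Similarly sup of every tail = max of the period values = 12.98.
        limsup_n integral(f_n) = 12.98.
Step 4: Fatou's lemma: integral(liminf_n f_n) <= liminf_n integral(f_n) = 12.16.
        So the integral of the pointwise liminf is at most 12.16.


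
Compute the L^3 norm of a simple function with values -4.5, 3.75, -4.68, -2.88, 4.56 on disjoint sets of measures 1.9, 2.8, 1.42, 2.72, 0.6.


Step 1: Compute |f_i|^3 for each value:
  |-4.5|^3 = 91.125
  |3.75|^3 = 52.734375
  |-4.68|^3 = 102.503232
  |-2.88|^3 = 23.887872
  |4.56|^3 = 94.818816
Step 2: Multiply by measures and sum:
  91.125 * 1.9 = 173.1375
  52.734375 * 2.8 = 147.65625
  102.503232 * 1.42 = 145.554589
  23.887872 * 2.72 = 64.975012
  94.818816 * 0.6 = 56.89129
Sum = 173.1375 + 147.65625 + 145.554589 + 64.975012 + 56.89129 = 588.214641
Step 3: Take the p-th root:
||f||_3 = (588.214641)^(1/3) = 8.378738


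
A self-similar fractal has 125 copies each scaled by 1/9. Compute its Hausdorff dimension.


For a self-similar set with N copies scaled by 1/r:
dim_H = log(N)/log(r) = log(125)/log(9)
= 4.828314/2.197225
= 2.19746


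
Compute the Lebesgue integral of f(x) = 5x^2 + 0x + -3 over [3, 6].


The Lebesgue integral of a Riemann-integrable function agrees with the Riemann integral.
Antiderivative F(x) = (5/3)x^3 + (0/2)x^2 + -3x
F(6) = (5/3)*6^3 + (0/2)*6^2 + -3*6
     = (5/3)*216 + (0/2)*36 + -3*6
     = 360 + 0.0 + -18
     = 342
F(3) = 36
Integral = F(6) - F(3) = 342 - 36 = 306


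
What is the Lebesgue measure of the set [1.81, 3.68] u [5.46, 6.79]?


For pairwise disjoint intervals, m(union) = sum of lengths.
= (3.68 - 1.81) + (6.79 - 5.46)
= 1.87 + 1.33
= 3.2


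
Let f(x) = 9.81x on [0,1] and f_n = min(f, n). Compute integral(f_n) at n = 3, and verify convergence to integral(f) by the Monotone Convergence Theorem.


f(x) = 9.81x on [0,1]; f_n(x) = min(9.81x, n). At n = 3:
Step 1: f(x) reaches 3 at x = 3/9.81 = 0.30581
Step 2: integral(f_3) = integral(9.81x, 0, 0.30581) + integral(3, 0.30581, 1)
       = 9.81*0.30581^2/2 + 3*(1 - 0.30581)
       = 0.458716 + 2.082569
       = 2.541284
Step 3: As n -> infinity, f_n increases to f, so by MCT integral(f_n) -> integral(f) = 9.81/2 = 4.905.
Convergence: integral(f_3) = 2.541284 -> 4.905 as n -> infinity


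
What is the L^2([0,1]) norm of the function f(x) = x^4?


Step 1: ||f||_2 = (integral_0^1 |x^4|^2 dx)^(1/2)
     = (integral_0^1 x^8 dx)^(1/2)
Step 2: integral_0^1 x^8 dx = [x^9/(9)] from 0 to 1 = 1^9/9
     = 1/9 = 0.111111
Step 3: ||f||_2 = (0.111111)^(1/2) = 0.333333


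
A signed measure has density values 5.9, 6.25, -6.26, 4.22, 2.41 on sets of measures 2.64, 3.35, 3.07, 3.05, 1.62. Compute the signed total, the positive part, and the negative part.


Step 1: Compute signed measure on each set:
  Set 1: 5.9 * 2.64 = 15.576
  Set 2: 6.25 * 3.35 = 20.9375
  Set 3: -6.26 * 3.07 = -19.2182
  Set 4: 4.22 * 3.05 = 12.871
  Set 5: 2.41 * 1.62 = 3.9042
Step 2: Total signed measure = (15.576) + (20.9375) + (-19.2182) + (12.871) + (3.9042)
     = 34.0705
Step 3: Positive part mu+(X) = sum of positive contributions = 53.2887
Step 4: Negative part mu-(X) = |sum of negative contributions| = 19.2182


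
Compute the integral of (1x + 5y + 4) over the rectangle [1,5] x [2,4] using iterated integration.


By Fubini, integrate in x first, then y.
Step 1: Fix y, integrate over x in [1,5]:
  integral(1x + 5y + 4, x=1..5)
  = 1*(5^2 - 1^2)/2 + (5y + 4)*(5 - 1)
  = 12 + (5y + 4)*4
  = 12 + 20y + 16
  = 28 + 20y
Step 2: Integrate over y in [2,4]:
  integral(28 + 20y, y=2..4)
  = 28*2 + 20*(4^2 - 2^2)/2
  = 56 + 120
  = 176


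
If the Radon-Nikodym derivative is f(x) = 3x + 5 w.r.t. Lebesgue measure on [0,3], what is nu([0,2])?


nu(A) = integral_A (dnu/dmu) dmu = integral_0^2 (3x + 5) dx
Step 1: Antiderivative F(x) = (3/2)x^2 + 5x
Step 2: F(2) = (3/2)*2^2 + 5*2 = 6 + 10 = 16
Step 3: F(0) = (3/2)*0^2 + 5*0 = 0.0 + 0 = 0.0
Step 4: nu([0,2]) = F(2) - F(0) = 16 - 0.0 = 16


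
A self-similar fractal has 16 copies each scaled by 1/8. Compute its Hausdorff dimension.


For a self-similar set with N copies scaled by 1/r:
dim_H = log(N)/log(r) = log(16)/log(8)
= 2.772589/2.079442
= 1.333333


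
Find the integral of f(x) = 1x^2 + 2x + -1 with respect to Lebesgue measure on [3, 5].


The Lebesgue integral of a Riemann-integrable function agrees with the Riemann integral.
Antiderivative F(x) = (1/3)x^3 + (2/2)x^2 + -1x
F(5) = (1/3)*5^3 + (2/2)*5^2 + -1*5
     = (1/3)*125 + (2/2)*25 + -1*5
     = 41.666667 + 25 + -5
     = 61.666667
F(3) = 15
Integral = F(5) - F(3) = 61.666667 - 15 = 46.666667


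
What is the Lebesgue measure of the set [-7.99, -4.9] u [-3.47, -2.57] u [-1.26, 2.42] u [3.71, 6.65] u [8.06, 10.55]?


For pairwise disjoint intervals, m(union) = sum of lengths.
= (-4.9 - -7.99) + (-2.57 - -3.47) + (2.42 - -1.26) + (6.65 - 3.71) + (10.55 - 8.06)
= 3.09 + 0.9 + 3.68 + 2.94 + 2.49
= 13.1


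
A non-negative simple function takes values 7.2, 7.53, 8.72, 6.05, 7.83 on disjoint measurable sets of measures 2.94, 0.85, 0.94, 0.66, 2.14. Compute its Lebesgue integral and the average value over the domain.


Step 1: Integral = sum(value_i * measure_i)
= 7.2*2.94 + 7.53*0.85 + 8.72*0.94 + 6.05*0.66 + 7.83*2.14
= 21.168 + 6.4005 + 8.1968 + 3.993 + 16.7562
= 56.5145
Step 2: Total measure of domain = 2.94 + 0.85 + 0.94 + 0.66 + 2.14 = 7.53
Step 3: Average value = 56.5145 / 7.53 = 7.505246


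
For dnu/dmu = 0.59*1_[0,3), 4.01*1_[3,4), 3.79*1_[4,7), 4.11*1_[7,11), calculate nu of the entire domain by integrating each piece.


Integrate each piece of the Radon-Nikodym derivative:
Step 1: integral_0^3 0.59 dx = 0.59*(3-0) = 0.59*3 = 1.77
Step 2: integral_3^4 4.01 dx = 4.01*(4-3) = 4.01*1 = 4.01
Step 3: integral_4^7 3.79 dx = 3.79*(7-4) = 3.79*3 = 11.37
Step 4: integral_7^11 4.11 dx = 4.11*(11-7) = 4.11*4 = 16.44
Total: 1.77 + 4.01 + 11.37 + 16.44 = 33.59


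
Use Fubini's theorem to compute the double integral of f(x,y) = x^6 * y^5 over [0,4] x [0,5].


By Fubini's theorem, the double integral factors as a product of single integrals:
Step 1: integral_0^4 x^6 dx = [x^7/7] from 0 to 4
     = 4^7/7 = 2340.571429
Step 2: integral_0^5 y^5 dy = [y^6/6] from 0 to 5
     = 5^6/6 = 2604.166667
Step 3: Double integral = 2340.571429 * 2604.166667 = 6.095238e+06


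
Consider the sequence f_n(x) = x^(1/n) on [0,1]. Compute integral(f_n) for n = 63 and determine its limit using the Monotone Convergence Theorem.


At n = 63: f_63(x) = x^(1/63).
Step 1: integral(x^(1/63), 0, 1) = [x^(1/63+1) / (1/63+1)] from 0 to 1
     = 1 / (1/63 + 1) = 1 / ((63+1)/63) = 63/(63+1)
     = 63/64 = 0.984375
Step 2: As n -> infinity, f_n(x) = x^(1/n) -> 1 for x in (0,1], and f_n is increasing in n.
By MCT, lim_n integral(f_n) = integral(lim_n f_n) = integral(1, 0, 1) = 1.
Step 3: Verify convergence: 63/64 = 0.984375 -> 1


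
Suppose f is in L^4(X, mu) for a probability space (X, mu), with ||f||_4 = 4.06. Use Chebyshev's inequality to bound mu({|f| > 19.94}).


Chebyshev/Markov inequality: mu(|f| > eps) <= (||f||_p / eps)^p
Step 1: ||f||_4 / eps = 4.06 / 19.94 = 0.203611
Step 2: Raise to power p = 4:
  (0.203611)^4 = 0.001719
Step 3: Therefore mu(|f| > 19.94) <= 0.001719


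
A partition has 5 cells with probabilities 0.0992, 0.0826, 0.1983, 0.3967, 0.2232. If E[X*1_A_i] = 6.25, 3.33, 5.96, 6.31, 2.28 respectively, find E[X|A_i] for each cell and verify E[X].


For each cell A_i: E[X|A_i] = E[X*1_A_i] / P(A_i)
Step 1: E[X|A_1] = 6.25 / 0.0992 = 63.004032
Step 2: E[X|A_2] = 3.33 / 0.0826 = 40.31477
Step 3: E[X|A_3] = 5.96 / 0.1983 = 30.055472
Step 4: E[X|A_4] = 6.31 / 0.3967 = 15.906226
Step 5: E[X|A_5] = 2.28 / 0.2232 = 10.215054
Verification: E[X] = sum E[X*1_A_i] = 6.25 + 3.33 + 5.96 + 6.31 + 2.28 = 24.13


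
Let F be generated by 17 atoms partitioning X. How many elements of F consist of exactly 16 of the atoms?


Each element of F is a union of some subset of the 17 atoms.
Elements that are unions of exactly 16 atoms correspond to 16-element subsets of the 17 atoms.
Count = C(17, 16) = 17! / (16! * 1!) = 17.


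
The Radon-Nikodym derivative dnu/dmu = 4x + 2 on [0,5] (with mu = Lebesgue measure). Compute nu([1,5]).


nu(A) = integral_A (dnu/dmu) dmu = integral_1^5 (4x + 2) dx
Step 1: Antiderivative F(x) = (4/2)x^2 + 2x
Step 2: F(5) = (4/2)*5^2 + 2*5 = 50 + 10 = 60
Step 3: F(1) = (4/2)*1^2 + 2*1 = 2 + 2 = 4
Step 4: nu([1,5]) = F(5) - F(1) = 60 - 4 = 56


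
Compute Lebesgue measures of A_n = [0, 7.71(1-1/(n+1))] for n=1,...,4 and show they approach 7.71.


By continuity of measure from below: if A_n increases to A, then m(A_n) -> m(A).
Here A = [0, 7.71], so m(A) = 7.71
Step 1: a_1 = 7.71*(1 - 1/2) = 3.855, m(A_1) = 3.855
Step 2: a_2 = 7.71*(1 - 1/3) = 5.14, m(A_2) = 5.14
Step 3: a_3 = 7.71*(1 - 1/4) = 5.7825, m(A_3) = 5.7825
Step 4: a_4 = 7.71*(1 - 1/5) = 6.168, m(A_4) = 6.168
Limit: m(A_n) -> m([0,7.71]) = 7.71


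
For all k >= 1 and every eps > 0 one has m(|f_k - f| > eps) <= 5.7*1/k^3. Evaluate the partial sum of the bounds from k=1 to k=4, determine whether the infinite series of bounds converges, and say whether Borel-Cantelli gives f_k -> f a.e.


Step 1: List the terms 5.7*1/k^3 for k = 1 to 4:
  k=1: 5.7
  k=2: 0.7125
  k=3: 0.211111
  k=4: 0.089063
Step 2: Partial sum = 5.7 + 0.7125 + 0.211111 + 0.089063
     = 6.712674
Step 3: The full series sum_(k>=1) 5.7*1/k^3 converges (p-series with p = 3 > 1; a constant multiple of a convergent series converges).
Step 4: Fix eps > 0. Since sum_k m(|f_k - f| > eps) < infinity, the Borel-Cantelli lemma gives
        m(limsup_k {|f_k - f| > eps}) = 0, i.e. for a.e. x, |f_k(x) - f(x)| <= eps for all large k.
        Applying this with eps = 1/j for j = 1, 2, ... and intersecting the countably many full-measure sets,
        for a.e. x we get limsup_k |f_k(x) - f(x)| <= 1/j for every j, hence f_k -> f almost everywhere.
Conclusion: series converges; Borel-Cantelli yields f_k -> f a.e.


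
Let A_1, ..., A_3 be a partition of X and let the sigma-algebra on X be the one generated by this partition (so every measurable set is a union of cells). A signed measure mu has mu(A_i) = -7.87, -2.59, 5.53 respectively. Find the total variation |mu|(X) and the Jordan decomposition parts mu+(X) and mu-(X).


Step 1: Every measurable set is a union of atoms (the cells / points), so a Hahn decomposition is
  obtained by grouping atoms by sign: P = union of atoms with mu > 0, N = union of the remaining atoms.
  Atoms in P (indices): 3;  atoms in N (indices): 1, 2
  Positive values: 5.53
  Negative values: -7.87, -2.59
Step 2: mu+(X) = mu(P) = sum of positive atom values = 5.53
Step 3: mu-(X) = -mu(N) = sum of |negative atom values| = 10.46
Step 4: |mu|(X) = mu+(X) + mu-(X) = 5.53 + 10.46 = 15.99


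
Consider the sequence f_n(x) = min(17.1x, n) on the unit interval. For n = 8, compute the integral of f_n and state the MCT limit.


f(x) = 17.1x on [0,1]; f_n(x) = min(17.1x, n). At n = 8:
Step 1: f(x) reaches 8 at x = 8/17.1 = 0.467836
Step 2: integral(f_8) = integral(17.1x, 0, 0.467836) + integral(8, 0.467836, 1)
       = 17.1*0.467836^2/2 + 8*(1 - 0.467836)
       = 1.871345 + 4.25731
       = 6.128655
Step 3: As n -> infinity, f_n increases to f, so by MCT integral(f_n) -> integral(f) = 17.1/2 = 8.55.
Convergence: integral(f_8) = 6.128655 -> 8.55 as n -> infinity


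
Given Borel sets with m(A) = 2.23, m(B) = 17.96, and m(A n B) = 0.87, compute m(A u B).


By inclusion-exclusion: m(A u B) = m(A) + m(B) - m(A n B)
= 2.23 + 17.96 - 0.87
= 19.32


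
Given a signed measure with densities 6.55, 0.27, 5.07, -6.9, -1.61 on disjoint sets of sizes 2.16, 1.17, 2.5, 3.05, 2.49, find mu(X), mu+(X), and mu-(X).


Step 1: Compute signed measure on each set:
  Set 1: 6.55 * 2.16 = 14.148
  Set 2: 0.27 * 1.17 = 0.3159
  Set 3: 5.07 * 2.5 = 12.675
  Set 4: -6.9 * 3.05 = -21.045
  Set 5: -1.61 * 2.49 = -4.0089
Step 2: Total signed measure = (14.148) + (0.3159) + (12.675) + (-21.045) + (-4.0089)
     = 2.085
Step 3: Positive part mu+(X) = sum of positive contributions = 27.1389
Step 4: Negative part mu-(X) = |sum of negative contributions| = 25.0539


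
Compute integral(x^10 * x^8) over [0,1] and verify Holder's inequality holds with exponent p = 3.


Step 1: Exact integral of f*g = integral(x^18, 0, 1) = 1/19
     = 0.052632
Step 2: Holder bound with p=3, q=1.5:
  ||f||_p = (integral x^30 dx)^(1/3) = (1/31)^(1/3) = 0.318331
  ||g||_q = (integral x^12 dx)^(1/1.5) = (1/13)^(1/1.5) = 0.180872
Step 3: Holder bound = ||f||_p * ||g||_q = 0.318331 * 0.180872 = 0.057577
Verification: 0.052632 <= 0.057577 (Holder holds)


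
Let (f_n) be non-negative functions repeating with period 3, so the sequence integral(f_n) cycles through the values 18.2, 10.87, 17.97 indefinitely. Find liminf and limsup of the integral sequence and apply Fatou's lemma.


The sequence (integral(f_n)) is periodic with period 3, repeating the values 18.2, 10.87, 17.97 indefinitely.
Step 1: For a periodic sequence, every tail (a_m, a_(m+1), ...) contains all 3 period values infinitely often.
Step 2: Hence inf of every tail = min of the period values = min(18.2, 10.87, 17.97) = 10.87.
        liminf_n integral(f_n) = sup over m of (inf of tail from m) = 10.87.
Step 3: Similarly sup of every tail = max of the period values = 18.2.
        limsup_n integral(f_n) = 18.2.
Step 4: Fatou's lemma: integral(liminf_n f_n) <= liminf_n integral(f_n) = 10.87.
        So the integral of the pointwise liminf is at most 10.87.


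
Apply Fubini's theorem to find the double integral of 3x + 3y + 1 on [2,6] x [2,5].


By Fubini, integrate in x first, then y.
Step 1: Fix y, integrate over x in [2,6]:
  integral(3x + 3y + 1, x=2..6)
  = 3*(6^2 - 2^2)/2 + (3y + 1)*(6 - 2)
  = 48 + (3y + 1)*4
  = 48 + 12y + 4
  = 52 + 12y
Step 2: Integrate over y in [2,5]:
  integral(52 + 12y, y=2..5)
  = 52*3 + 12*(5^2 - 2^2)/2
  = 156 + 126
  = 282


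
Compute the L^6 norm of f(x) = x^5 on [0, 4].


Step 1: ||f||_6 = (integral_0^4 |x^5|^6 dx)^(1/6)
     = (integral_0^4 x^30 dx)^(1/6)
Step 2: integral_0^4 x^30 dx = [x^31/(31)] from 0 to 4 = 4^31/31
     = 4611686018427387904/31 = 1.487641e+17
Step 3: ||f||_6 = (1.487641e+17)^(1/6) = 727.918918


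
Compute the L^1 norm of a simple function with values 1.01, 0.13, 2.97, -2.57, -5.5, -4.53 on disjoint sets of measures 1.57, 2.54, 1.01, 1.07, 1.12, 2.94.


Step 1: Compute |f_i|^1 for each value:
  |1.01|^1 = 1.01
  |0.13|^1 = 0.13
  |2.97|^1 = 2.97
  |-2.57|^1 = 2.57
  |-5.5|^1 = 5.5
  |-4.53|^1 = 4.53
Step 2: Multiply by measures and sum:
  1.01 * 1.57 = 1.5857
  0.13 * 2.54 = 0.3302
  2.97 * 1.01 = 2.9997
  2.57 * 1.07 = 2.7499
  5.5 * 1.12 = 6.16
  4.53 * 2.94 = 13.3182
Sum = 1.5857 + 0.3302 + 2.9997 + 2.7499 + 6.16 + 13.3182 = 27.1437
Step 3: Take the p-th root:
||f||_1 = (27.1437)^(1/1) = 27.1437


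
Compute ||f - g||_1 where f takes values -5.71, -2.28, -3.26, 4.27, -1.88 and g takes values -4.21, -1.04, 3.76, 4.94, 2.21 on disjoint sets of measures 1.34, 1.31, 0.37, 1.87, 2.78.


Step 1: Compute differences f_i - g_i:
  -5.71 - -4.21 = -1.5
  -2.28 - -1.04 = -1.24
  -3.26 - 3.76 = -7.02
  4.27 - 4.94 = -0.67
  -1.88 - 2.21 = -4.09
Step 2: Compute |diff|^1 * measure for each set:
  |-1.5|^1 * 1.34 = 1.5 * 1.34 = 2.01
  |-1.24|^1 * 1.31 = 1.24 * 1.31 = 1.6244
  |-7.02|^1 * 0.37 = 7.02 * 0.37 = 2.5974
  |-0.67|^1 * 1.87 = 0.67 * 1.87 = 1.2529
  |-4.09|^1 * 2.78 = 4.09 * 2.78 = 11.3702
Step 3: Sum = 18.8549
Step 4: ||f-g||_1 = (18.8549)^(1/1) = 18.8549


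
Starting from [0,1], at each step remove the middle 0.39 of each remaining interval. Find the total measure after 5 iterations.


Step 1: At each step, fraction remaining = 1 - 0.39 = 0.61
Step 2: After 5 steps, measure = (0.61)^5
Step 3: Computing the power step by step:
  After step 1: 0.61
  After step 2: 0.3721
  After step 3: 0.226981
  After step 4: 0.138458
  After step 5: 0.08446
Result = 0.08446


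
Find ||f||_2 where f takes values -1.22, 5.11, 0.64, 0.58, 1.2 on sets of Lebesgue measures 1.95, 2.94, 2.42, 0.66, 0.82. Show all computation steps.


Step 1: Compute |f_i|^2 for each value:
  |-1.22|^2 = 1.4884
  |5.11|^2 = 26.1121
  |0.64|^2 = 0.4096
  |0.58|^2 = 0.3364
  |1.2|^2 = 1.44
Step 2: Multiply by measures and sum:
  1.4884 * 1.95 = 2.90238
  26.1121 * 2.94 = 76.769574
  0.4096 * 2.42 = 0.991232
  0.3364 * 0.66 = 0.222024
  1.44 * 0.82 = 1.1808
Sum = 2.90238 + 76.769574 + 0.991232 + 0.222024 + 1.1808 = 82.06601
Step 3: Take the p-th root:
||f||_2 = (82.06601)^(1/2) = 9.059029


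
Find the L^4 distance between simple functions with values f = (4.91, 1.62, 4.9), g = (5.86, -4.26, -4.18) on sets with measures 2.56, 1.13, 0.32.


Step 1: Compute differences f_i - g_i:
  4.91 - 5.86 = -0.95
  1.62 - -4.26 = 5.88
  4.9 - -4.18 = 9.08
Step 2: Compute |diff|^4 * measure for each set:
  |-0.95|^4 * 2.56 = 0.814506 * 2.56 = 2.085136
  |5.88|^4 * 1.13 = 1195.389135 * 1.13 = 1350.789723
  |9.08|^4 * 0.32 = 6797.408873 * 0.32 = 2175.170839
Step 3: Sum = 3528.045698
Step 4: ||f-g||_4 = (3528.045698)^(1/4) = 7.706968


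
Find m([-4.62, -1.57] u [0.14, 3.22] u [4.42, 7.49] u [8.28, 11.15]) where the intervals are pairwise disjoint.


For pairwise disjoint intervals, m(union) = sum of lengths.
= (-1.57 - -4.62) + (3.22 - 0.14) + (7.49 - 4.42) + (11.15 - 8.28)
= 3.05 + 3.08 + 3.07 + 2.87
= 12.07


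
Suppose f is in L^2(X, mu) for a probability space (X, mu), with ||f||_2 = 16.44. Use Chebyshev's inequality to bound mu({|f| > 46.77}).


Chebyshev/Markov inequality: mu(|f| > eps) <= (||f||_p / eps)^p
Step 1: ||f||_2 / eps = 16.44 / 46.77 = 0.351507
Step 2: Raise to power p = 2:
  (0.351507)^2 = 0.123557
Step 3: Therefore mu(|f| > 46.77) <= 0.123557


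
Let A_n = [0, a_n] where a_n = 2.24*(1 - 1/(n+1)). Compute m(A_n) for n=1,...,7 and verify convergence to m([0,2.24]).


By continuity of measure from below: if A_n increases to A, then m(A_n) -> m(A).
Here A = [0, 2.24], so m(A) = 2.24
Step 1: a_1 = 2.24*(1 - 1/2) = 1.12, m(A_1) = 1.12
Step 2: a_2 = 2.24*(1 - 1/3) = 1.4933, m(A_2) = 1.4933
Step 3: a_3 = 2.24*(1 - 1/4) = 1.68, m(A_3) = 1.68
Step 4: a_4 = 2.24*(1 - 1/5) = 1.792, m(A_4) = 1.792
Step 5: a_5 = 2.24*(1 - 1/6) = 1.8667, m(A_5) = 1.8667
Step 6: a_6 = 2.24*(1 - 1/7) = 1.92, m(A_6) = 1.92
Step 7: a_7 = 2.24*(1 - 1/8) = 1.96, m(A_7) = 1.96
Limit: m(A_n) -> m([0,2.24]) = 2.24


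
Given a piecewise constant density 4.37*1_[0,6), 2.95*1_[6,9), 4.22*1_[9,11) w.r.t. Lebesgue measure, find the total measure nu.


Integrate each piece of the Radon-Nikodym derivative:
Step 1: integral_0^6 4.37 dx = 4.37*(6-0) = 4.37*6 = 26.22
Step 2: integral_6^9 2.95 dx = 2.95*(9-6) = 2.95*3 = 8.85
Step 3: integral_9^11 4.22 dx = 4.22*(11-9) = 4.22*2 = 8.44
Total: 26.22 + 8.85 + 8.44 = 43.51
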